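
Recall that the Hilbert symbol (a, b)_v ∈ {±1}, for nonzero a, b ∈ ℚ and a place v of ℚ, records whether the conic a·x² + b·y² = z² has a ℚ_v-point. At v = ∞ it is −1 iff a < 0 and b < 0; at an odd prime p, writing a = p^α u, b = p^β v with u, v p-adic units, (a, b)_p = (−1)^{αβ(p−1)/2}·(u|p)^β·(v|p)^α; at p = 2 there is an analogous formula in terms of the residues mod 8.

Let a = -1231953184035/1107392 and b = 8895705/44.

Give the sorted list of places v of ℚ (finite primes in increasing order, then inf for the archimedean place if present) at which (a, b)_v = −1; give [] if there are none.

[2, 3, 13, 17]

(a, b) ≡ (-4849845, 40755) mod (ℚ^×)²; places V = {2, 3, 5, 7, 11, 13, 17, 19, 41, ∞}.
(a,b)_7: α=5, u≡2; β=4, v≡1 (mod 7); (2|7)=+1, (1|7)=+1; sign (−1)^0·+1^4·+1^5 = +1.
(a,b)_3: α=3, u≡1; β=1, v≡1 (mod 3); (1|3)=+1, (1|3)=+1; sign (−1)^1·+1^1·+1^3 = -1.
(a,b)_∞: sgn(-4849845)=−, sgn(40755)=+, so +1.
(a,b)_5: α=1, u≡4; β=1, v≡4 (mod 5); (4|5)=+1, (4|5)=+1; sign (−1)^0·+1^1·+1^1 = +1.
(a,b)_13: α=-1, u≡3; β=1, v≡6 (mod 13); (3|13)=+1, (6|13)=-1; sign (−1)^0·+1^1·-1^-1 = -1.
(a,b)_2: α=-6, β=-2; u≡3, v≡3 (mod 8); ε(u)ε(v)=1·1, αω(v)=-6·1, βω(u)=-2·1; sum ≡ 1  ⇒  -1.
(a,b)_17: α=1, u≡2; β=0, v≡3 (mod 17); (2|17)=+1, (3|17)=-1; sign (−1)^0·+1^0·-1^1 = -1.
(a,b)_41: α=2, u≡10; β=0, v≡33 (mod 41); (10|41)=+1, (33|41)=+1; sign (−1)^0·+1^0·+1^2 = +1.
(a,b)_11: α=-3, u≡6; β=-1, v≡4 (mod 11); (6|11)=-1, (4|11)=+1; sign (−1)^1·-1^-1·+1^-3 = +1.
(a,b)_19: α=1, u≡15; β=1, v≡9 (mod 19); (15|19)=-1, (9|19)=+1; sign (−1)^1·-1^1·+1^1 = +1.
(-4849845, 40755 / ℚ) ramifies at {2, 3, 13, 17}: a division algebra.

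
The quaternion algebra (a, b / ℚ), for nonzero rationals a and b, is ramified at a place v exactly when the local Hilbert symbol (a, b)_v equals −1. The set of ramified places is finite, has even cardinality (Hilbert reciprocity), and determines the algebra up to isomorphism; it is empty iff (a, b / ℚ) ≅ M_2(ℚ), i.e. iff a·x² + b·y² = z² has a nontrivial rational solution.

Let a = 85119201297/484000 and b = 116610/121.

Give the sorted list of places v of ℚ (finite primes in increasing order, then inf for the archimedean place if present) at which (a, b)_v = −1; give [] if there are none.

Mod squares: a ≡ 6908970, b ≡ 690. Check v ∈ {∞, 2, 3, 5, 11, 13, 17, 19, 23, 31}.
v=5: a=5^-3·(≡1), b=5^1·(≡2) mod 5; (1|5)=+1, (2|5)=-1; (−1)^{-3·1·2}·(+1)^1·(-1)^-3 = -1.
v=19: a=19^1·(≡12), b=19^0·(≡1) mod 19; (12|19)=-1, (1|19)=+1; (−1)^{1·0·9}·(-1)^0·(+1)^1 = +1.
v=∞: 6908970 > 0 and 690 > 0  ⇒  (a,b)_∞ = +1.
v=2: v_2(a)=-5, v_2(b)=1; units ≡ 5, 1 (mod 8); ε·ε+αω+βω = 0·0+-5·0+1·1 ≡ 1  ⇒  (a,b)_2 = -1.
v=17: a=17^1·(≡9), b=17^0·(≡12) mod 17; (9|17)=+1, (12|17)=-1; (−1)^{1·0·8}·(+1)^0·(-1)^1 = -1.
v=3: a=3^7·(≡1), b=3^1·(≡2) mod 3; (1|3)=+1, (2|3)=-1; (−1)^{7·1·1}·(+1)^1·(-1)^7 = +1.
v=23: a=23^1·(≡20), b=23^1·(≡17) mod 23; (20|23)=-1, (17|23)=-1; (−1)^{1·1·11}·(-1)^1·(-1)^1 = -1.
v=13: a=13^2·(≡9), b=13^2·(≡10) mod 13; (9|13)=+1, (10|13)=+1; (−1)^{2·2·6}·(+1)^2·(+1)^2 = +1.
v=31: a=31^1·(≡15), b=31^0·(≡4) mod 31; (15|31)=-1, (4|31)=+1; (−1)^{1·0·15}·(-1)^0·(+1)^1 = +1.
v=11: a=11^-2·(≡6), b=11^-2·(≡10) mod 11; (6|11)=-1, (10|11)=-1; (−1)^{-2·-2·5}·(-1)^-2·(-1)^-2 = +1.
Ram(6908970, 690) = {2, 5, 17, 23}; no ℚ_2-point on the conic.

[2, 5, 17, 23]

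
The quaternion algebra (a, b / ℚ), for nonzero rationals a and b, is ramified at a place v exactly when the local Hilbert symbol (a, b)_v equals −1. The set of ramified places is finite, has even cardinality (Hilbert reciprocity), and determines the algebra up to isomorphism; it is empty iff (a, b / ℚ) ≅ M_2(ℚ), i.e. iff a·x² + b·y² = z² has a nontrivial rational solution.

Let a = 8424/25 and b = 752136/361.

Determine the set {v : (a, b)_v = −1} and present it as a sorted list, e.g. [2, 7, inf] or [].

[2, 3, 7, 13]

Mod squares: a ≡ 26, b ≡ 1554. Check v ∈ {∞, 2, 3, 5, 7, 11, 13, 19, 37}.
v=11: a=11^0·(≡3), b=11^2·(≡5) mod 11; (3|11)=+1, (5|11)=+1; (−1)^{0·2·5}·(+1)^2·(+1)^0 = +1.
v=7: a=7^0·(≡6), b=7^1·(≡3) mod 7; (6|7)=-1, (3|7)=-1; (−1)^{0·1·3}·(-1)^1·(-1)^0 = -1.
v=37: a=37^0·(≡1), b=37^1·(≡23) mod 37; (1|37)=+1, (23|37)=-1; (−1)^{0·1·18}·(+1)^1·(-1)^0 = +1.
v=13: a=13^1·(≡2), b=13^0·(≡6) mod 13; (2|13)=-1, (6|13)=-1; (−1)^{1·0·6}·(-1)^0·(-1)^1 = -1.
v=5: a=5^-2·(≡4), b=5^0·(≡1) mod 5; (4|5)=+1, (1|5)=+1; (−1)^{-2·0·2}·(+1)^0·(+1)^-2 = +1.
v=19: a=19^0·(≡17), b=19^-2·(≡2) mod 19; (17|19)=+1, (2|19)=-1; (−1)^{0·-2·9}·(+1)^-2·(-1)^0 = +1.
v=3: a=3^4·(≡2), b=3^1·(≡2) mod 3; (2|3)=-1, (2|3)=-1; (−1)^{4·1·1}·(-1)^1·(-1)^4 = -1.
v=∞: 26 > 0 and 1554 > 0  ⇒  (a,b)_∞ = +1.
v=2: v_2(a)=3, v_2(b)=3; units ≡ 5, 1 (mod 8); ε·ε+αω+βω = 0·0+3·0+3·1 ≡ 1  ⇒  (a,b)_2 = -1.
Ram(26, 1554) = {2, 3, 7, 13}; no ℚ_2-point on the conic.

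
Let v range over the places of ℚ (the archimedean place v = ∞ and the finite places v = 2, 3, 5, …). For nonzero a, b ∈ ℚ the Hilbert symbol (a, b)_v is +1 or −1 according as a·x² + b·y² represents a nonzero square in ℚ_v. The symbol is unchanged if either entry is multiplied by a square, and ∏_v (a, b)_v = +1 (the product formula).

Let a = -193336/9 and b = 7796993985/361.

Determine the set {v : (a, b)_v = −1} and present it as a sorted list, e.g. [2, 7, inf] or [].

[17, 31]

Mod squares: a ≡ -286, b ≡ 1188385. Check v ∈ {∞, 2, 3, 5, 11, 13, 17, 19, 31, 41}.
v=3: a=3^-2·(≡2), b=3^8·(≡1) mod 3; (2|3)=-1, (1|3)=+1; (−1)^{-2·8·1}·(-1)^8·(+1)^-2 = +1.
v=31: a=31^0·(≡15), b=31^1·(≡19) mod 31; (15|31)=-1, (19|31)=+1; (−1)^{0·1·15}·(-1)^1·(+1)^0 = -1.
v=2: v_2(a)=3, v_2(b)=0; units ≡ 1, 1 (mod 8); ε·ε+αω+βω = 0·0+3·0+0·0 ≡ 0  ⇒  (a,b)_2 = +1.
v=41: a=41^0·(≡25), b=41^1·(≡31) mod 41; (25|41)=+1, (31|41)=+1; (−1)^{0·1·20}·(+1)^1·(+1)^0 = +1.
v=19: a=19^0·(≡3), b=19^-2·(≡9) mod 19; (3|19)=-1, (9|19)=+1; (−1)^{0·-2·9}·(-1)^-2·(+1)^0 = +1.
v=∞: -286 < 0 and 1188385 > 0  ⇒  (a,b)_∞ = +1.
v=5: a=5^0·(≡1), b=5^1·(≡2) mod 5; (1|5)=+1, (2|5)=-1; (−1)^{0·1·2}·(+1)^1·(-1)^0 = +1.
v=17: a=17^0·(≡10), b=17^1·(≡4) mod 17; (10|17)=-1, (4|17)=+1; (−1)^{0·1·8}·(-1)^1·(+1)^0 = -1.
v=13: a=13^3·(≡9), b=13^0·(≡4) mod 13; (9|13)=+1, (4|13)=+1; (−1)^{3·0·6}·(+1)^0·(+1)^3 = +1.
v=11: a=11^1·(≡10), b=11^1·(≡1) mod 11; (10|11)=-1, (1|11)=+1; (−1)^{1·1·5}·(-1)^1·(+1)^1 = +1.
Ram(-286, 1188385) = {17, 31}; no ℚ_17-point on the conic.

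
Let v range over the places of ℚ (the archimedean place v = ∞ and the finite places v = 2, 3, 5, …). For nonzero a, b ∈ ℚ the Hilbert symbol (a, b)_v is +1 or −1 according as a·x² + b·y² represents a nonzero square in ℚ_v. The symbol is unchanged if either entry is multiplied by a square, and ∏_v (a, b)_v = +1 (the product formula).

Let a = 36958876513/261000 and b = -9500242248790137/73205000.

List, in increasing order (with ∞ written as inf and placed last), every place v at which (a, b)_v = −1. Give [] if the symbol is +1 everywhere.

(a, b) ≡ (2220530, -15314) mod (ℚ^×)²; places V = {2, 3, 5, 11, 13, 19, 29, 31, ∞}.
(a,b)_3: α=-2, u≡2; β=2, v≡1 (mod 3); (2|3)=-1, (1|3)=+1; sign (−1)^0·-1^2·+1^-2 = +1.
(a,b)_31: α=1, u≡7; β=1, v≡4 (mod 31); (7|31)=+1, (4|31)=+1; sign (−1)^1·+1^1·+1^1 = -1.
(a,b)_13: α=7, u≡9; β=11, v≡5 (mod 13); (9|13)=+1, (5|13)=-1; sign (−1)^0·+1^11·-1^7 = -1.
(a,b)_5: α=-3, u≡1; β=-4, v≡1 (mod 5); (1|5)=+1, (1|5)=+1; sign (−1)^0·+1^-4·+1^-3 = +1.
(a,b)_19: α=1, u≡17; β=1, v≡9 (mod 19); (17|19)=+1, (9|19)=+1; sign (−1)^1·+1^1·+1^1 = -1.
(a,b)_2: α=-3, β=-3; u≡1, v≡7 (mod 8); ε(u)ε(v)=0·1, αω(v)=-3·0, βω(u)=-3·0; sum ≡ 0  ⇒  +1.
(a,b)_∞: sgn(2220530)=+, sgn(-15314)=−, so +1.
(a,b)_29: α=-1, u≡2; β=0, v≡14 (mod 29); (2|29)=-1, (14|29)=-1; sign (−1)^0·-1^0·-1^-1 = -1.
(a,b)_11: α=0, u≡3; β=-4, v≡4 (mod 11); (3|11)=+1, (4|11)=+1; sign (−1)^0·+1^-4·+1^0 = +1.
(2220530, -15314 / ℚ) ramifies at {13, 19, 29, 31}: a division algebra.

[13, 19, 29, 31]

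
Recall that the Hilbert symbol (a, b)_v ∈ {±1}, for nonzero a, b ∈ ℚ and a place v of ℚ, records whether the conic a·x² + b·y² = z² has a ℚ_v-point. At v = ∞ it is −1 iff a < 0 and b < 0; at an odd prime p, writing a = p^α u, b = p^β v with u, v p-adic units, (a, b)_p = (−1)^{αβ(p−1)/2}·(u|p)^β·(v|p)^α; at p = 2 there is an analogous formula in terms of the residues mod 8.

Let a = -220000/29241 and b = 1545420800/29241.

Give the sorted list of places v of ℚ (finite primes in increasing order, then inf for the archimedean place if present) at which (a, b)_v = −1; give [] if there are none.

[2, 7]

Mod squares: a ≡ -22, b ≡ 77. Check v ∈ {∞, 2, 3, 5, 7, 11, 19}.
v=19: a=19^-2·(≡4), b=19^-2·(≡7) mod 19; (4|19)=+1, (7|19)=+1; (−1)^{-2·-2·9}·(+1)^-2·(+1)^-2 = +1.
v=11: a=11^1·(≡3), b=11^1·(≡10) mod 11; (3|11)=+1, (10|11)=-1; (−1)^{1·1·5}·(+1)^1·(-1)^1 = +1.
v=3: a=3^-4·(≡2), b=3^-4·(≡2) mod 3; (2|3)=-1, (2|3)=-1; (−1)^{-4·-4·1}·(-1)^-4·(-1)^-4 = +1.
v=5: a=5^4·(≡3), b=5^2·(≡2) mod 5; (3|5)=-1, (2|5)=-1; (−1)^{4·2·2}·(-1)^2·(-1)^4 = +1.
v=∞: -22 < 0 and 77 > 0  ⇒  (a,b)_∞ = +1.
v=2: v_2(a)=5, v_2(b)=14; units ≡ 5, 5 (mod 8); ε·ε+αω+βω = 0·0+5·1+14·1 ≡ 1  ⇒  (a,b)_2 = -1.
v=7: a=7^0·(≡5), b=7^3·(≡4) mod 7; (5|7)=-1, (4|7)=+1; (−1)^{0·3·3}·(-1)^3·(+1)^0 = -1.
|Ram(-22, 77)| = 2, even; anisotropic at {2, 7}.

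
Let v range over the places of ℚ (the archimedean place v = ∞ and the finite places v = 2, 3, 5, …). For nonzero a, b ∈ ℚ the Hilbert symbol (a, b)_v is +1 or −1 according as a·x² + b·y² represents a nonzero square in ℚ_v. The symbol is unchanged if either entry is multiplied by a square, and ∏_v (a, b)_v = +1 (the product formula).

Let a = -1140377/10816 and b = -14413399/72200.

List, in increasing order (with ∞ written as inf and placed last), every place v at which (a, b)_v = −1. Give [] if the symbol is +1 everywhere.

[17, inf]

Mod squares: a ≡ -17, b ≡ -4862. Check v ∈ {∞, 2, 5, 7, 11, 13, 17, 19, 37}.
v=37: a=37^2·(≡20), b=37^0·(≡19) mod 37; (20|37)=-1, (19|37)=-1; (−1)^{2·0·18}·(-1)^0·(-1)^2 = +1.
v=5: a=5^0·(≡3), b=5^-2·(≡2) mod 5; (3|5)=-1, (2|5)=-1; (−1)^{0·-2·2}·(-1)^-2·(-1)^0 = +1.
v=11: a=11^0·(≡5), b=11^3·(≡4) mod 11; (5|11)=+1, (4|11)=+1; (−1)^{0·3·5}·(+1)^3·(+1)^0 = +1.
v=19: a=19^0·(≡12), b=19^-2·(≡2) mod 19; (12|19)=-1, (2|19)=-1; (−1)^{0·-2·9}·(-1)^-2·(-1)^0 = +1.
v=∞: -17 < 0 and -4862 < 0  ⇒  (a,b)_∞ = -1.
v=13: a=13^-2·(≡4), b=13^1·(≡9) mod 13; (4|13)=+1, (9|13)=+1; (−1)^{-2·1·6}·(+1)^1·(+1)^-2 = +1.
v=7: a=7^2·(≡2), b=7^2·(≡5) mod 7; (2|7)=+1, (5|7)=-1; (−1)^{2·2·3}·(+1)^2·(-1)^2 = +1.
v=2: v_2(a)=-6, v_2(b)=-3; units ≡ 7, 1 (mod 8); ε·ε+αω+βω = 1·0+-6·0+-3·0 ≡ 0  ⇒  (a,b)_2 = +1.
v=17: a=17^1·(≡13), b=17^1·(≡11) mod 17; (13|17)=+1, (11|17)=-1; (−1)^{1·1·8}·(+1)^1·(-1)^1 = -1.
Ram(-17, -4862) = {17, ∞}; no ℚ_17-point on the conic.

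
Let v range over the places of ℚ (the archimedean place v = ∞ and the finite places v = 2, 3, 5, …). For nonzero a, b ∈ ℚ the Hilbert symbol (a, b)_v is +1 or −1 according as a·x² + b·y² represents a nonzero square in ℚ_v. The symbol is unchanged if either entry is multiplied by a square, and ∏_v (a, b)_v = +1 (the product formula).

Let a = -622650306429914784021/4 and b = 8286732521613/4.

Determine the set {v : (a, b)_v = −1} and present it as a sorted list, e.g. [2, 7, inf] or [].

[13, 19]

(a, b) ≡ (-164749, 13) mod (ℚ^×)²; places V = {2, 3, 7, 11, 13, 19, 23, 29, ∞}.
(a,b)_13: α=1, u≡8; β=1, v≡4 (mod 13); (8|13)=-1, (4|13)=+1; sign (−1)^0·-1^1·+1^1 = -1.
(a,b)_3: α=4, u≡2; β=4, v≡1 (mod 3); (2|3)=-1, (1|3)=+1; sign (−1)^0·-1^4·+1^4 = +1.
(a,b)_7: α=4, u≡5; β=2, v≡5 (mod 7); (5|7)=-1, (5|7)=-1; sign (−1)^0·-1^2·-1^4 = +1.
(a,b)_2: α=-2, β=-2; u≡3, v≡5 (mod 8); ε(u)ε(v)=1·0, αω(v)=-2·1, βω(u)=-2·1; sum ≡ 0  ⇒  +1.
(a,b)_19: α=3, u≡14; β=2, v≡12 (mod 19); (14|19)=-1, (12|19)=-1; sign (−1)^0·-1^2·-1^3 = -1.
(a,b)_11: α=2, u≡5; β=0, v≡10 (mod 11); (5|11)=+1, (10|11)=-1; sign (−1)^0·+1^0·-1^2 = +1.
(a,b)_29: α=3, u≡18; β=2, v≡6 (mod 29); (18|29)=-1, (6|29)=+1; sign (−1)^0·-1^2·+1^3 = +1.
(a,b)_∞: sgn(-164749)=−, sgn(13)=+, so +1.
(a,b)_23: α=3, u≡13; β=2, v≡2 (mod 23); (13|23)=+1, (2|23)=+1; sign (−1)^0·+1^2·+1^3 = +1.
|Ram(-164749, 13)| = 2, even; anisotropic at {13, 19}.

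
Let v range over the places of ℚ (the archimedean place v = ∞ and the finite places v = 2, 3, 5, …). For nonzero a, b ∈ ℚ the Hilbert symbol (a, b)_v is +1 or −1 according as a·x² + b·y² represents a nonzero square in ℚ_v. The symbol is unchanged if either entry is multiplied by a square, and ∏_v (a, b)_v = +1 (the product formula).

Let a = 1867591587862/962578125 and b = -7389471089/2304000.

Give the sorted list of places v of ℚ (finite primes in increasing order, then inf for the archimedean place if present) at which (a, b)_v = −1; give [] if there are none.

(a, b) ≡ (190190, -10010) mod (ℚ^×)²; places V = {2, 3, 5, 7, 11, 13, 19, 37, ∞}.
(a,b)_19: α=1, u≡5; β=2, v≡10 (mod 19); (5|19)=+1, (10|19)=-1; sign (−1)^0·+1^2·-1^1 = -1.
(a,b)_2: α=1, β=-11; u≡7, v≡3 (mod 8); ε(u)ε(v)=1·1, αω(v)=1·1, βω(u)=-11·0; sum ≡ 0  ⇒  +1.
(a,b)_7: α=5, u≡5; β=1, v≡3 (mod 7); (5|7)=-1, (3|7)=-1; sign (−1)^1·-1^1·-1^5 = -1.
(a,b)_∞: sgn(190190)=+, sgn(-10010)=−, so +1.
(a,b)_37: α=-2, u≡28; β=0, v≡8 (mod 37); (28|37)=+1, (8|37)=-1; sign (−1)^0·+1^0·-1^-2 = +1.
(a,b)_13: α=3, u≡5; β=3, v≡4 (mod 13); (5|13)=-1, (4|13)=+1; sign (−1)^0·-1^3·+1^3 = -1.
(a,b)_11: α=3, u≡5; β=3, v≡4 (mod 11); (5|11)=+1, (4|11)=+1; sign (−1)^1·+1^3·+1^3 = -1.
(a,b)_3: α=-2, u≡2; β=-2, v≡1 (mod 3); (2|3)=-1, (1|3)=+1; sign (−1)^0·-1^-2·+1^-2 = +1.
(a,b)_5: α=-7, u≡2; β=-3, v≡3 (mod 5); (2|5)=-1, (3|5)=-1; sign (−1)^0·-1^-3·-1^-7 = +1.
|Ram(190190, -10010)| = 4, even; anisotropic at {7, 11, 13, 19}.

[7, 11, 13, 19]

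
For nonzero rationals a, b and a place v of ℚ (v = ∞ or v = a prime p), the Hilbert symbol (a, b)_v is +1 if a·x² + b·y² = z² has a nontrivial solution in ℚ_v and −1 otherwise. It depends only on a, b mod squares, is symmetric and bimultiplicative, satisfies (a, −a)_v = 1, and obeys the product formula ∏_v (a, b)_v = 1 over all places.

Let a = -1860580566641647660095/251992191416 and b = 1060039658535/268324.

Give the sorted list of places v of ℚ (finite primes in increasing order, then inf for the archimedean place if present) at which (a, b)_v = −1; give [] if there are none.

[2, 5]

Mod squares: a ≡ -770, b ≡ 15. Check v ∈ {∞, 2, 3, 5, 7, 11, 13, 17, 37}.
v=7: a=7^-5·(≡4), b=7^-2·(≡2) mod 7; (4|7)=+1, (2|7)=+1; (−1)^{-5·-2·3}·(+1)^-2·(+1)^-5 = +1.
v=13: a=13^8·(≡10), b=13^6·(≡8) mod 13; (10|13)=+1, (8|13)=-1; (−1)^{8·6·6}·(+1)^6·(-1)^8 = +1.
v=3: a=3^4·(≡1), b=3^1·(≡2) mod 3; (1|3)=+1, (2|3)=-1; (−1)^{4·1·1}·(+1)^1·(-1)^4 = +1.
v=5: a=5^1·(≡1), b=5^1·(≡3) mod 5; (1|5)=+1, (3|5)=-1; (−1)^{1·1·2}·(+1)^1·(-1)^1 = -1.
v=17: a=17^2·(≡12), b=17^0·(≡15) mod 17; (12|17)=-1, (15|17)=+1; (−1)^{2·0·8}·(-1)^0·(+1)^2 = +1.
v=37: a=37^-4·(≡27), b=37^-2·(≡20) mod 37; (27|37)=+1, (20|37)=-1; (−1)^{-4·-2·18}·(+1)^-2·(-1)^-4 = +1.
v=2: v_2(a)=-3, v_2(b)=-2; units ≡ 7, 7 (mod 8); ε·ε+αω+βω = 1·1+-3·0+-2·0 ≡ 1  ⇒  (a,b)_2 = -1.
v=11: a=11^7·(≡2), b=11^4·(≡3) mod 11; (2|11)=-1, (3|11)=+1; (−1)^{7·4·5}·(-1)^4·(+1)^7 = +1.
v=∞: -770 < 0 and 15 > 0  ⇒  (a,b)_∞ = +1.
(-770, 15 / ℚ) ramifies at {2, 5}: a division algebra.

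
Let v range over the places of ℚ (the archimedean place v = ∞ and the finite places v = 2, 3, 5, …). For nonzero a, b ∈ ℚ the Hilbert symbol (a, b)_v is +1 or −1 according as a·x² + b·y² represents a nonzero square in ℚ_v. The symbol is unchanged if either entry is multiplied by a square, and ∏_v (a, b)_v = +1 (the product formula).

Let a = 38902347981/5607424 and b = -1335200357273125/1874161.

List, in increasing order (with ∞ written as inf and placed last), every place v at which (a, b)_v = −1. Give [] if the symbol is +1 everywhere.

Mod squares: a ≡ 589, b ≡ -1333. Check v ∈ {∞, 2, 3, 5, 7, 19, 31, 37, 43}.
v=3: a=3^6·(≡1), b=3^0·(≡2) mod 3; (1|3)=+1, (2|3)=-1; (−1)^{6·0·1}·(+1)^0·(-1)^6 = +1.
v=7: a=7^2·(≡2), b=7^4·(≡2) mod 7; (2|7)=+1, (2|7)=+1; (−1)^{2·4·3}·(+1)^4·(+1)^2 = +1.
v=2: v_2(a)=-12, v_2(b)=0; units ≡ 5, 3 (mod 8); ε·ε+αω+βω = 0·1+-12·1+0·1 ≡ 0  ⇒  (a,b)_2 = +1.
v=37: a=37^-2·(≡36), b=37^-4·(≡4) mod 37; (36|37)=+1, (4|37)=+1; (−1)^{-2·-4·18}·(+1)^-4·(+1)^-2 = +1.
v=43: a=43^2·(≡3), b=43^3·(≡30) mod 43; (3|43)=-1, (30|43)=-1; (−1)^{2·3·21}·(-1)^3·(-1)^2 = -1.
v=∞: 589 > 0 and -1333 < 0  ⇒  (a,b)_∞ = +1.
v=5: a=5^0·(≡4), b=5^4·(≡3) mod 5; (4|5)=+1, (3|5)=-1; (−1)^{0·4·2}·(+1)^4·(-1)^0 = +1.
v=19: a=19^1·(≡10), b=19^2·(≡5) mod 19; (10|19)=-1, (5|19)=+1; (−1)^{1·2·9}·(-1)^2·(+1)^1 = +1.
v=31: a=31^1·(≡16), b=31^1·(≡14) mod 31; (16|31)=+1, (14|31)=+1; (−1)^{1·1·15}·(+1)^1·(+1)^1 = -1.
|Ram(589, -1333)| = 2, even; anisotropic at {31, 43}.

[31, 43]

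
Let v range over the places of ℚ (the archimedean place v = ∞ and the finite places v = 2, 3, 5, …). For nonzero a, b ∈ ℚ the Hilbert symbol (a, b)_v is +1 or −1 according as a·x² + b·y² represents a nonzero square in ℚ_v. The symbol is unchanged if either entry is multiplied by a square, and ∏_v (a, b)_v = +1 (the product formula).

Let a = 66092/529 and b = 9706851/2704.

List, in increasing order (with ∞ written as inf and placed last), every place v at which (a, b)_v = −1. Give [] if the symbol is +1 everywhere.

[2, 3, 13, 41]

Mod squares: a ≡ 16523, b ≡ 22011. Check v ∈ {∞, 2, 3, 7, 11, 13, 23, 29, 31, 41}.
v=2: v_2(a)=2, v_2(b)=-4; units ≡ 3, 3 (mod 8); ε·ε+αω+βω = 1·1+2·1+-4·1 ≡ 1  ⇒  (a,b)_2 = -1.
v=31: a=31^1·(≡12), b=31^0·(≡1) mod 31; (12|31)=-1, (1|31)=+1; (−1)^{1·0·15}·(-1)^0·(+1)^1 = +1.
v=13: a=13^1·(≡3), b=13^-2·(≡8) mod 13; (3|13)=+1, (8|13)=-1; (−1)^{1·-2·6}·(+1)^-2·(-1)^1 = -1.
v=11: a=11^0·(≡4), b=11^1·(≡6) mod 11; (4|11)=+1, (6|11)=-1; (−1)^{0·1·5}·(+1)^1·(-1)^0 = +1.
v=∞: 16523 > 0 and 22011 > 0  ⇒  (a,b)_∞ = +1.
v=29: a=29^0·(≡25), b=29^1·(≡25) mod 29; (25|29)=+1, (25|29)=+1; (−1)^{0·1·14}·(+1)^1·(+1)^0 = +1.
v=23: a=23^-2·(≡13), b=23^1·(≡22) mod 23; (13|23)=+1, (22|23)=-1; (−1)^{-2·1·11}·(+1)^1·(-1)^-2 = +1.
v=3: a=3^0·(≡2), b=3^3·(≡2) mod 3; (2|3)=-1, (2|3)=-1; (−1)^{0·3·1}·(-1)^3·(-1)^0 = -1.
v=7: a=7^0·(≡3), b=7^2·(≡3) mod 7; (3|7)=-1, (3|7)=-1; (−1)^{0·2·3}·(-1)^2·(-1)^0 = +1.
v=41: a=41^1·(≡7), b=41^0·(≡11) mod 41; (7|41)=-1, (11|41)=-1; (−1)^{1·0·20}·(-1)^0·(-1)^1 = -1.
Ram(16523, 22011) = {2, 3, 13, 41}; no ℚ_2-point on the conic.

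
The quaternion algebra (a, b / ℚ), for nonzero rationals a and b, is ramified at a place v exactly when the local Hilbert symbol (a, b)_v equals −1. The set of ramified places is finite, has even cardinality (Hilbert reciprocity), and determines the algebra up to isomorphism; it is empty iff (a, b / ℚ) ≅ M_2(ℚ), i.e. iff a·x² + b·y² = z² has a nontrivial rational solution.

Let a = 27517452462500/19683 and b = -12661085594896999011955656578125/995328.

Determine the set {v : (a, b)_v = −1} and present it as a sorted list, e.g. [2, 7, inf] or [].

(a, b) ≡ (195, -3927) mod (ℚ^×)²; places V = {2, 3, 5, 7, 11, 13, 17, 19, ∞}.
(a,b)_5: α=5, u≡1; β=6, v≡3 (mod 5); (1|5)=+1, (3|5)=-1; sign (−1)^0·+1^6·-1^5 = -1.
(a,b)_7: α=2, u≡3; β=5, v≡5 (mod 7); (3|7)=-1, (5|7)=-1; sign (−1)^0·-1^5·-1^2 = -1.
(a,b)_17: α=0, u≡13; β=5, v≡5 (mod 17); (13|17)=+1, (5|17)=-1; sign (−1)^0·+1^5·-1^0 = +1.
(a,b)_19: α=0, u≡9; β=2, v≡7 (mod 19); (9|19)=+1, (7|19)=+1; sign (−1)^0·+1^2·+1^0 = +1.
(a,b)_3: α=-9, u≡2; β=-5, v≡2 (mod 3); (2|3)=-1, (2|3)=-1; sign (−1)^1·-1^-5·-1^-9 = -1.
(a,b)_∞: sgn(195)=+, sgn(-3927)=−, so +1.
(a,b)_2: α=2, β=-12; u≡3, v≡1 (mod 8); ε(u)ε(v)=1·0, αω(v)=2·0, βω(u)=-12·1; sum ≡ 0  ⇒  +1.
(a,b)_11: α=2, u≡6; β=7, v≡6 (mod 11); (6|11)=-1, (6|11)=-1; sign (−1)^0·-1^7·-1^2 = -1.
(a,b)_13: α=5, u≡7; β=6, v≡9 (mod 13); (7|13)=-1, (9|13)=+1; sign (−1)^0·-1^6·+1^5 = +1.
(195, -3927 / ℚ) ramifies at {3, 5, 7, 11}: a division algebra.

[3, 5, 7, 11]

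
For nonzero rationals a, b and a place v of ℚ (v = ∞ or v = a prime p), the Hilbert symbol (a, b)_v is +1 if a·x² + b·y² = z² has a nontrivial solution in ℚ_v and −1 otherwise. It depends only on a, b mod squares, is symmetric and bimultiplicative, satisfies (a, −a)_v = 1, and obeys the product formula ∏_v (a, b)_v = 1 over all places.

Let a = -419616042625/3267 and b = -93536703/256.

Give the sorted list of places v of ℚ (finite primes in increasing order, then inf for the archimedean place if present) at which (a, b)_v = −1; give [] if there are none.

[3, 5, 17, 19, 31, 37, 41, inf]

Mod squares: a ≡ -174235035, b ≡ -10392967. Check v ∈ {∞, 2, 3, 5, 11, 13, 17, 19, 31, 37, 41}.
v=13: a=13^1·(≡5), b=13^1·(≡2) mod 13; (5|13)=-1, (2|13)=-1; (−1)^{1·1·6}·(-1)^1·(-1)^1 = +1.
v=41: a=41^1·(≡6), b=41^1·(≡39) mod 41; (6|41)=-1, (39|41)=+1; (−1)^{1·1·20}·(-1)^1·(+1)^1 = -1.
v=∞: -174235035 < 0 and -10392967 < 0  ⇒  (a,b)_∞ = -1.
v=3: a=3^-3·(≡2), b=3^2·(≡2) mod 3; (2|3)=-1, (2|3)=-1; (−1)^{-3·2·1}·(-1)^2·(-1)^-3 = -1.
v=31: a=31^1·(≡19), b=31^1·(≡9) mod 31; (19|31)=+1, (9|31)=+1; (−1)^{1·1·15}·(+1)^1·(+1)^1 = -1.
v=19: a=19^1·(≡4), b=19^0·(≡14) mod 19; (4|19)=+1, (14|19)=-1; (−1)^{1·0·9}·(+1)^0·(-1)^1 = -1.
v=2: v_2(a)=0, v_2(b)=-8; units ≡ 5, 1 (mod 8); ε·ε+αω+βω = 0·0+0·0+-8·1 ≡ 0  ⇒  (a,b)_2 = +1.
v=17: a=17^2·(≡12), b=17^1·(≡10) mod 17; (12|17)=-1, (10|17)=-1; (−1)^{2·1·8}·(-1)^1·(-1)^2 = -1.
v=11: a=11^-2·(≡9), b=11^0·(≡5) mod 11; (9|11)=+1, (5|11)=+1; (−1)^{-2·0·5}·(+1)^0·(+1)^-2 = +1.
v=37: a=37^1·(≡33), b=37^1·(≡35) mod 37; (33|37)=+1, (35|37)=-1; (−1)^{1·1·18}·(+1)^1·(-1)^1 = -1.
v=5: a=5^3·(≡2), b=5^0·(≡2) mod 5; (2|5)=-1, (2|5)=-1; (−1)^{3·0·2}·(-1)^0·(-1)^3 = -1.
|Ram(-174235035, -10392967)| = 8, even; anisotropic at {3, 5, 17, 19, 31, 37, 41, ∞}.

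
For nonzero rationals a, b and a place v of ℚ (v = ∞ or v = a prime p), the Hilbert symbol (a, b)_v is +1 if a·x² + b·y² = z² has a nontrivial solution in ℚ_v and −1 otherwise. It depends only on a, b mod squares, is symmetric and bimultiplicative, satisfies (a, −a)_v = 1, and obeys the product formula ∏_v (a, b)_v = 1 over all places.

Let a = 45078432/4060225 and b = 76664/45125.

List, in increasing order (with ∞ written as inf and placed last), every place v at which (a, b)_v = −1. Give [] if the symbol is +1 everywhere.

(a, b) ≡ (42, 70) mod (ℚ^×)²; places V = {2, 3, 5, 7, 13, 19, 31, 37, ∞}.
(a,b)_19: α=0, u≡1; β=-2, v≡12 (mod 19); (1|19)=+1, (12|19)=-1; sign (−1)^0·+1^-2·-1^0 = +1.
(a,b)_5: α=-2, u≡3; β=-3, v≡4 (mod 5); (3|5)=-1, (4|5)=+1; sign (−1)^0·-1^-3·+1^-2 = -1.
(a,b)_∞: sgn(42)=+, sgn(70)=+, so +1.
(a,b)_7: α=3, u≡6; β=1, v≡6 (mod 7); (6|7)=-1, (6|7)=-1; sign (−1)^1·-1^1·-1^3 = -1.
(a,b)_13: α=-2, u≡9; β=0, v≡8 (mod 13); (9|13)=+1, (8|13)=-1; sign (−1)^0·+1^0·-1^-2 = +1.
(a,b)_37: α=2, u≡32; β=2, v≡16 (mod 37); (32|37)=-1, (16|37)=+1; sign (−1)^0·-1^2·+1^2 = +1.
(a,b)_3: α=1, u≡2; β=0, v≡1 (mod 3); (2|3)=-1, (1|3)=+1; sign (−1)^0·-1^0·+1^1 = +1.
(a,b)_31: α=-2, u≡24; β=0, v≡14 (mod 31); (24|31)=-1, (14|31)=+1; sign (−1)^0·-1^0·+1^-2 = +1.
(a,b)_2: α=5, β=3; u≡5, v≡3 (mod 8); ε(u)ε(v)=0·1, αω(v)=5·1, βω(u)=3·1; sum ≡ 0  ⇒  +1.
(42, 70 / ℚ) ramifies at {5, 7}: a division algebra.

[5, 7]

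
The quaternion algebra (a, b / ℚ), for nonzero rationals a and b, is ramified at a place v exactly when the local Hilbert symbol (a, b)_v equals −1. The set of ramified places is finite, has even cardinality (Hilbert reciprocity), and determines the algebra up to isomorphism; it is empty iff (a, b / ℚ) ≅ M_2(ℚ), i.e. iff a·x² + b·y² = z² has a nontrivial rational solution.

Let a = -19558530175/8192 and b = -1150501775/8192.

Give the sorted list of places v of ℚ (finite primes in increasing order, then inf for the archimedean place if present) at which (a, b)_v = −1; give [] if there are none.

(a, b) ≡ (-18734, -1102) mod (ℚ^×)²; places V = {2, 5, 17, 19, 29, ∞}.
(a,b)_19: α=1, u≡13; β=1, v≡3 (mod 19); (13|19)=-1, (3|19)=-1; sign (−1)^1·-1^1·-1^1 = -1.
(a,b)_∞: sgn(-18734)=−, sgn(-1102)=−, so -1.
(a,b)_5: α=2, u≡4; β=2, v≡2 (mod 5); (4|5)=+1, (2|5)=-1; sign (−1)^0·+1^2·-1^2 = +1.
(a,b)_29: α=1, u≡26; β=1, v≡22 (mod 29); (26|29)=-1, (22|29)=+1; sign (−1)^0·-1^1·+1^1 = -1.
(a,b)_17: α=5, u≡11; β=4, v≡11 (mod 17); (11|17)=-1, (11|17)=-1; sign (−1)^0·-1^4·-1^5 = -1.
(a,b)_2: α=-13, β=-13; u≡1, v≡1 (mod 8); ε(u)ε(v)=0·0, αω(v)=-13·0, βω(u)=-13·0; sum ≡ 0  ⇒  +1.
|Ram(-18734, -1102)| = 4, even; anisotropic at {17, 19, 29, ∞}.

[17, 19, 29, inf]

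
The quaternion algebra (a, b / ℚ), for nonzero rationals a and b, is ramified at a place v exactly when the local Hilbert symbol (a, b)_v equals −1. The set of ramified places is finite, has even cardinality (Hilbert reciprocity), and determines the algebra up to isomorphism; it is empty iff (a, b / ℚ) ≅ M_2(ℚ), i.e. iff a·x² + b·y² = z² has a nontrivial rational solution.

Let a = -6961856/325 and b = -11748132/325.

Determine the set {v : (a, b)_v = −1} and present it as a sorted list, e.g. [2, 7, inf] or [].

[29, inf]

Mod squares: a ≡ -11687, b ≡ -35061. Check v ∈ {∞, 2, 3, 5, 11, 13, 29, 31}.
v=3: a=3^0·(≡1), b=3^3·(≡1) mod 3; (1|3)=+1, (1|3)=+1; (−1)^{0·3·1}·(+1)^3·(+1)^0 = +1.
v=29: a=29^1·(≡19), b=29^1·(≡23) mod 29; (19|29)=-1, (23|29)=+1; (−1)^{1·1·14}·(-1)^1·(+1)^1 = -1.
v=5: a=5^-2·(≡3), b=5^-2·(≡1) mod 5; (3|5)=-1, (1|5)=+1; (−1)^{-2·-2·2}·(-1)^-2·(+1)^-2 = +1.
v=11: a=11^2·(≡10), b=11^2·(≡10) mod 11; (10|11)=-1, (10|11)=-1; (−1)^{2·2·5}·(-1)^2·(-1)^2 = +1.
v=∞: -11687 < 0 and -35061 < 0  ⇒  (a,b)_∞ = -1.
v=31: a=31^1·(≡24), b=31^1·(≡25) mod 31; (24|31)=-1, (25|31)=+1; (−1)^{1·1·15}·(-1)^1·(+1)^1 = +1.
v=2: v_2(a)=6, v_2(b)=2; units ≡ 1, 3 (mod 8); ε·ε+αω+βω = 0·1+6·1+2·0 ≡ 0  ⇒  (a,b)_2 = +1.
v=13: a=13^-1·(≡5), b=13^-1·(≡6) mod 13; (5|13)=-1, (6|13)=-1; (−1)^{-1·-1·6}·(-1)^-1·(-1)^-1 = +1.
(-11687, -35061 / ℚ) ramifies at {29, ∞}: a division algebra.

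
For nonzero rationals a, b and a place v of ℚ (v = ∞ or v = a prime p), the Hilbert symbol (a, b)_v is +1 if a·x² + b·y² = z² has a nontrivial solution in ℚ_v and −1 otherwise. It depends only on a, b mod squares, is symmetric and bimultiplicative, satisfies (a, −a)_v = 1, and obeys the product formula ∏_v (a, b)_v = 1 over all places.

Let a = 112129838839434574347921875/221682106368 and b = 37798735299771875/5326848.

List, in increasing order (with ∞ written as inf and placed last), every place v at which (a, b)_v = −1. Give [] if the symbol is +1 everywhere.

(a, b) ≡ (40774, 1889671030) mod (ℚ^×)²; places V = {2, 3, 5, 11, 13, 17, 19, 23, 29, 31, 37, ∞}.
(a,b)_31: α=2, u≡8; β=1, v≡18 (mod 31); (8|31)=+1, (18|31)=+1; sign (−1)^0·+1^1·+1^2 = +1.
(a,b)_19: α=1, u≡14; β=1, v≡18 (mod 19); (14|19)=-1, (18|19)=-1; sign (−1)^1·-1^1·-1^1 = -1.
(a,b)_11: α=4, u≡7; β=2, v≡5 (mod 11); (7|11)=-1, (5|11)=+1; sign (−1)^0·-1^2·+1^4 = +1.
(a,b)_13: α=2, u≡6; β=1, v≡11 (mod 13); (6|13)=-1, (11|13)=-1; sign (−1)^0·-1^1·-1^2 = -1.
(a,b)_29: α=1, u≡8; β=1, v≡23 (mod 29); (8|29)=-1, (23|29)=+1; sign (−1)^0·-1^1·+1^1 = -1.
(a,b)_∞: sgn(40774)=+, sgn(1889671030)=+, so +1.
(a,b)_23: α=6, u≡13; β=3, v≡17 (mod 23); (13|23)=+1, (17|23)=-1; sign (−1)^0·+1^3·-1^6 = +1.
(a,b)_5: α=6, u≡4; β=5, v≡4 (mod 5); (4|5)=+1, (4|5)=+1; sign (−1)^0·+1^5·+1^6 = +1.
(a,b)_3: α=-4, u≡1; β=-2, v≡1 (mod 3); (1|3)=+1, (1|3)=+1; sign (−1)^0·+1^-2·+1^-4 = +1.
(a,b)_17: α=-4, u≡13; β=-2, v≡3 (mod 17); (13|17)=+1, (3|17)=-1; sign (−1)^0·+1^-2·-1^-4 = +1.
(a,b)_37: α=1, u≡31; β=1, v≡8 (mod 37); (31|37)=-1, (8|37)=-1; sign (−1)^0·-1^1·-1^1 = +1.
(a,b)_2: α=-15, β=-11; u≡3, v≡3 (mod 8); ε(u)ε(v)=1·1, αω(v)=-15·1, βω(u)=-11·1; sum ≡ 1  ⇒  -1.
Ram(40774, 1889671030) = {2, 13, 19, 29}; no ℚ_2-point on the conic.

[2, 13, 19, 29]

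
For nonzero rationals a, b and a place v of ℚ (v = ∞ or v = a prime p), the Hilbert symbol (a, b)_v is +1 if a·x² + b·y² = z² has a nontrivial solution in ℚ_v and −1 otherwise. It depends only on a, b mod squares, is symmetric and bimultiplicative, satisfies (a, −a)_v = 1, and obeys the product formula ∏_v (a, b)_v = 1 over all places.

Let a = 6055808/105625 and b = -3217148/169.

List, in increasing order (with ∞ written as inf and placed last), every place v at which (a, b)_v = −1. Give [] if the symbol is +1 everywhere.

(a, b) ≡ (782, -23) mod (ℚ^×)²; places V = {2, 5, 11, 13, 17, 23, ∞}.
(a,b)_23: α=1, u≡17; β=1, v≡7 (mod 23); (17|23)=-1, (7|23)=-1; sign (−1)^1·-1^1·-1^1 = -1.
(a,b)_5: α=-4, u≡2; β=0, v≡3 (mod 5); (2|5)=-1, (3|5)=-1; sign (−1)^0·-1^0·-1^-4 = +1.
(a,b)_2: α=7, β=2; u≡7, v≡1 (mod 8); ε(u)ε(v)=1·0, αω(v)=7·0, βω(u)=2·0; sum ≡ 0  ⇒  +1.
(a,b)_∞: sgn(782)=+, sgn(-23)=−, so +1.
(a,b)_17: α=1, u≡10; β=2, v≡14 (mod 17); (10|17)=-1, (14|17)=-1; sign (−1)^0·-1^2·-1^1 = -1.
(a,b)_13: α=-2, u≡5; β=-2, v≡1 (mod 13); (5|13)=-1, (1|13)=+1; sign (−1)^0·-1^-2·+1^-2 = +1.
(a,b)_11: α=2, u≡3; β=2, v≡8 (mod 11); (3|11)=+1, (8|11)=-1; sign (−1)^0·+1^2·-1^2 = +1.
|Ram(782, -23)| = 2, even; anisotropic at {17, 23}.

[17, 23]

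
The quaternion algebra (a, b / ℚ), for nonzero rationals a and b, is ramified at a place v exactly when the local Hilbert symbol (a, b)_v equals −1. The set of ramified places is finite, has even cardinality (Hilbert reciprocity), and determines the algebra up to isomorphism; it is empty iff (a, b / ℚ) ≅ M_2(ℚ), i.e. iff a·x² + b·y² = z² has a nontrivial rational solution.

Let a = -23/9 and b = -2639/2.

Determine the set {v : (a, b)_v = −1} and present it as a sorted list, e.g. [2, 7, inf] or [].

Mod squares: a ≡ -23, b ≡ -5278. Check v ∈ {∞, 2, 3, 7, 13, 23, 29}.
v=23: a=23^1·(≡5), b=23^0·(≡3) mod 23; (5|23)=-1, (3|23)=+1; (−1)^{1·0·11}·(-1)^0·(+1)^1 = +1.
v=7: a=7^0·(≡6), b=7^1·(≡4) mod 7; (6|7)=-1, (4|7)=+1; (−1)^{0·1·3}·(-1)^1·(+1)^0 = -1.
v=3: a=3^-2·(≡1), b=3^0·(≡2) mod 3; (1|3)=+1, (2|3)=-1; (−1)^{-2·0·1}·(+1)^0·(-1)^-2 = +1.
v=13: a=13^0·(≡9), b=13^1·(≡9) mod 13; (9|13)=+1, (9|13)=+1; (−1)^{0·1·6}·(+1)^1·(+1)^0 = +1.
v=∞: -23 < 0 and -5278 < 0  ⇒  (a,b)_∞ = -1.
v=29: a=29^0·(≡20), b=29^1·(≡27) mod 29; (20|29)=+1, (27|29)=-1; (−1)^{0·1·14}·(+1)^1·(-1)^0 = +1.
v=2: v_2(a)=0, v_2(b)=-1; units ≡ 1, 1 (mod 8); ε·ε+αω+βω = 0·0+0·0+-1·0 ≡ 0  ⇒  (a,b)_2 = +1.
|Ram(-23, -5278)| = 2, even; anisotropic at {7, ∞}.

[7, inf]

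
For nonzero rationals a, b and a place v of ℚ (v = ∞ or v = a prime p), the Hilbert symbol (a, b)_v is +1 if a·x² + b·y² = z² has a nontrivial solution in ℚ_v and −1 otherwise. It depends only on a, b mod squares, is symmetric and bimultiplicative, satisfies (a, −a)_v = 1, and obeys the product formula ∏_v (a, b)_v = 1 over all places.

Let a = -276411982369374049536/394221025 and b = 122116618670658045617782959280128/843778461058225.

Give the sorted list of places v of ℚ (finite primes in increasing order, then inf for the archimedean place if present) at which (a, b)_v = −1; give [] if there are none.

Mod squares: a ≡ -29, b ≡ 33337. Check v ∈ {∞, 2, 3, 5, 7, 11, 13, 17, 19, 29, 37, 53}.
v=2: v_2(a)=8, v_2(b)=12; units ≡ 3, 1 (mod 8); ε·ε+αω+βω = 1·0+8·0+12·1 ≡ 0  ⇒  (a,b)_2 = +1.
v=11: a=11^-2·(≡3), b=11^-4·(≡10) mod 11; (3|11)=+1, (10|11)=-1; (−1)^{-2·-4·5}·(+1)^-4·(-1)^-2 = +1.
v=29: a=29^5·(≡22), b=29^6·(≡1) mod 29; (22|29)=+1, (1|29)=+1; (−1)^{5·6·14}·(+1)^6·(+1)^5 = +1.
v=∞: -29 < 0 and 33337 > 0  ⇒  (a,b)_∞ = +1.
v=17: a=17^0·(≡10), b=17^1·(≡6) mod 17; (10|17)=-1, (6|17)=-1; (−1)^{0·1·8}·(-1)^1·(-1)^0 = -1.
v=37: a=37^2·(≡35), b=37^3·(≡22) mod 37; (35|37)=-1, (22|37)=-1; (−1)^{2·3·18}·(-1)^3·(-1)^2 = -1.
v=3: a=3^4·(≡1), b=3^4·(≡1) mod 3; (1|3)=+1, (1|3)=+1; (−1)^{4·4·1}·(+1)^4·(+1)^4 = +1.
v=53: a=53^2·(≡37), b=53^3·(≡13) mod 53; (37|53)=+1, (13|53)=+1; (−1)^{2·3·26}·(+1)^3·(+1)^2 = +1.
v=7: a=7^0·(≡6), b=7^-2·(≡6) mod 7; (6|7)=-1, (6|7)=-1; (−1)^{0·-2·3}·(-1)^-2·(-1)^0 = +1.
v=5: a=5^-2·(≡4), b=5^-2·(≡2) mod 5; (4|5)=+1, (2|5)=-1; (−1)^{-2·-2·2}·(+1)^-2·(-1)^-2 = +1.
v=13: a=13^2·(≡1), b=13^6·(≡2) mod 13; (1|13)=+1, (2|13)=-1; (−1)^{2·6·6}·(+1)^6·(-1)^2 = +1.
v=19: a=19^-4·(≡16), b=19^-6·(≡11) mod 19; (16|19)=+1, (11|19)=+1; (−1)^{-4·-6·9}·(+1)^-6·(+1)^-4 = +1.
Ram(-29, 33337) = {17, 37}; no ℚ_17-point on the conic.

[17, 37]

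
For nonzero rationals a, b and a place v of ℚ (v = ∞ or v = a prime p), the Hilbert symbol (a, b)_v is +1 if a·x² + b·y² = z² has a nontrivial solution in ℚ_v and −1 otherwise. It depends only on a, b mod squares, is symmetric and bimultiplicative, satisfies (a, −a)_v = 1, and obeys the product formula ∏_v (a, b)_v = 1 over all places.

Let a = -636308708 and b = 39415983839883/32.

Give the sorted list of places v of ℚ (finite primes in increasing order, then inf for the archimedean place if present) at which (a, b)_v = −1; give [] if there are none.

Mod squares: a ≡ -17, b ≡ 104006. Check v ∈ {∞, 2, 3, 7, 17, 19, 23}.
v=19: a=19^2·(≡2), b=19^3·(≡18) mod 19; (2|19)=-1, (18|19)=-1; (−1)^{2·3·9}·(-1)^3·(-1)^2 = -1.
v=23: a=23^2·(≡2), b=23^3·(≡11) mod 23; (2|23)=+1, (11|23)=-1; (−1)^{2·3·11}·(+1)^3·(-1)^2 = +1.
v=3: a=3^0·(≡1), b=3^4·(≡2) mod 3; (1|3)=+1, (2|3)=-1; (−1)^{0·4·1}·(+1)^4·(-1)^0 = +1.
v=∞: -17 < 0 and 104006 > 0  ⇒  (a,b)_∞ = +1.
v=17: a=17^1·(≡13), b=17^1·(≡15) mod 17; (13|17)=+1, (15|17)=+1; (−1)^{1·1·8}·(+1)^1·(+1)^1 = +1.
v=2: v_2(a)=2, v_2(b)=-5; units ≡ 7, 3 (mod 8); ε·ε+αω+βω = 1·1+2·1+-5·0 ≡ 1  ⇒  (a,b)_2 = -1.
v=7: a=7^2·(≡4), b=7^3·(≡4) mod 7; (4|7)=+1, (4|7)=+1; (−1)^{2·3·3}·(+1)^3·(+1)^2 = +1.
Ram(-17, 104006) = {2, 19}; no ℚ_2-point on the conic.

[2, 19]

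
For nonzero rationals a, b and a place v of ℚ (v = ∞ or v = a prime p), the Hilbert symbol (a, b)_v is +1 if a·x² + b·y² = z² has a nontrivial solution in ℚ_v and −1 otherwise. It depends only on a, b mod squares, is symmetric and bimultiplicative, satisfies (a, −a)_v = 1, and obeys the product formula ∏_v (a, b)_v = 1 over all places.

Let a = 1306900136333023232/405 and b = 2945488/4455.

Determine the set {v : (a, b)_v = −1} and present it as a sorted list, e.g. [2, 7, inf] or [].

Mod squares: a ≡ 910, b ≡ 715. Check v ∈ {∞, 2, 3, 5, 7, 11, 13, 17}.
v=3: a=3^-4·(≡1), b=3^-4·(≡1) mod 3; (1|3)=+1, (1|3)=+1; (−1)^{-4·-4·1}·(+1)^-4·(+1)^-4 = +1.
v=13: a=13^1·(≡11), b=13^1·(≡10) mod 13; (11|13)=-1, (10|13)=+1; (−1)^{1·1·6}·(-1)^1·(+1)^1 = -1.
v=2: v_2(a)=11, v_2(b)=4; units ≡ 7, 3 (mod 8); ε·ε+αω+βω = 1·1+11·1+4·0 ≡ 0  ⇒  (a,b)_2 = +1.
v=7: a=7^5·(≡1), b=7^2·(≡1) mod 7; (1|7)=+1, (1|7)=+1; (−1)^{5·2·3}·(+1)^2·(+1)^5 = +1.
v=∞: 910 > 0 and 715 > 0  ⇒  (a,b)_∞ = +1.
v=17: a=17^6·(≡8), b=17^2·(≡9) mod 17; (8|17)=+1, (9|17)=+1; (−1)^{6·2·8}·(+1)^2·(+1)^6 = +1.
v=5: a=5^-1·(≡2), b=5^-1·(≡3) mod 5; (2|5)=-1, (3|5)=-1; (−1)^{-1·-1·2}·(-1)^-1·(-1)^-1 = +1.
v=11: a=11^2·(≡10), b=11^-1·(≡2) mod 11; (10|11)=-1, (2|11)=-1; (−1)^{2·-1·5}·(-1)^-1·(-1)^2 = -1.
(910, 715 / ℚ) ramifies at {11, 13}: a division algebra.

[11, 13]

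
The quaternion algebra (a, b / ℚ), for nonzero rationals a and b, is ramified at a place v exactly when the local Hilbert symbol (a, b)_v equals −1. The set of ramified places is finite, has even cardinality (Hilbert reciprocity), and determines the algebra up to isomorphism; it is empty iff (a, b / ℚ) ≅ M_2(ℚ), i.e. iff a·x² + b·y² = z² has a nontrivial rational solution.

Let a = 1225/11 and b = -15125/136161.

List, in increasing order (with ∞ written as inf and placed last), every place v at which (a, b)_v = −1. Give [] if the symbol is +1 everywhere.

Mod squares: a ≡ 11, b ≡ -5. Check v ∈ {∞, 2, 3, 5, 7, 11, 41}.
v=3: a=3^0·(≡2), b=3^-4·(≡1) mod 3; (2|3)=-1, (1|3)=+1; (−1)^{0·-4·1}·(-1)^-4·(+1)^0 = +1.
v=41: a=41^0·(≡7), b=41^-2·(≡37) mod 41; (7|41)=-1, (37|41)=+1; (−1)^{0·-2·20}·(-1)^-2·(+1)^0 = +1.
v=5: a=5^2·(≡4), b=5^3·(≡4) mod 5; (4|5)=+1, (4|5)=+1; (−1)^{2·3·2}·(+1)^3·(+1)^2 = +1.
v=∞: 11 > 0 and -5 < 0  ⇒  (a,b)_∞ = +1.
v=2: v_2(a)=0, v_2(b)=0; units ≡ 3, 3 (mod 8); ε·ε+αω+βω = 1·1+0·1+0·1 ≡ 1  ⇒  (a,b)_2 = -1.
v=11: a=11^-1·(≡4), b=11^2·(≡6) mod 11; (4|11)=+1, (6|11)=-1; (−1)^{-1·2·5}·(+1)^2·(-1)^-1 = -1.
v=7: a=7^2·(≡1), b=7^0·(≡4) mod 7; (1|7)=+1, (4|7)=+1; (−1)^{2·0·3}·(+1)^0·(+1)^2 = +1.
(11, -5 / ℚ) ramifies at {2, 11}: a division algebra.

[2, 11]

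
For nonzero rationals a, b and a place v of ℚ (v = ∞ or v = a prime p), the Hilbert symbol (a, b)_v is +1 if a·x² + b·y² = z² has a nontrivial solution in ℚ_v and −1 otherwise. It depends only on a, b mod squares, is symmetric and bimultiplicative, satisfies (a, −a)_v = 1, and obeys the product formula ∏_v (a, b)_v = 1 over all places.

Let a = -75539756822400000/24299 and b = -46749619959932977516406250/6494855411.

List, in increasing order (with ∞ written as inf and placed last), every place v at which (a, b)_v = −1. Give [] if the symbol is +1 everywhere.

[5, 7, 11, 13, 17, inf]

(a, b) ≡ (-36465, -462) mod (ℚ^×)²; places V = {2, 3, 5, 7, 11, 13, 17, 43, 47, ∞}.
(a,b)_5: α=5, u≡3; β=8, v≡3 (mod 5); (3|5)=-1, (3|5)=-1; sign (−1)^0·-1^8·-1^5 = -1.
(a,b)_47: α=-2, u≡8; β=-4, v≡14 (mod 47); (8|47)=+1, (14|47)=+1; sign (−1)^0·+1^-4·+1^-2 = +1.
(a,b)_43: α=0, u≡39; β=4, v≡21 (mod 43); (39|43)=-1, (21|43)=+1; sign (−1)^0·-1^4·+1^0 = +1.
(a,b)_13: α=3, u≡10; β=2, v≡5 (mod 13); (10|13)=+1, (5|13)=-1; sign (−1)^0·+1^2·-1^3 = -1.
(a,b)_17: α=3, u≡3; β=4, v≡6 (mod 17); (3|17)=-1, (6|17)=-1; sign (−1)^0·-1^4·-1^3 = -1.
(a,b)_∞: sgn(-36465)=−, sgn(-462)=−, so -1.
(a,b)_3: α=7, u≡1; β=11, v≡2 (mod 3); (1|3)=+1, (2|3)=-1; sign (−1)^1·+1^11·-1^7 = +1.
(a,b)_11: α=-1, u≡10; β=-3, v≡6 (mod 11); (10|11)=-1, (6|11)=-1; sign (−1)^1·-1^-3·-1^-1 = -1.
(a,b)_2: α=10, β=1; u≡7, v≡1 (mod 8); ε(u)ε(v)=1·0, αω(v)=10·0, βω(u)=1·0; sum ≡ 0  ⇒  +1.
(a,b)_7: α=0, u≡5; β=1, v≡4 (mod 7); (5|7)=-1, (4|7)=+1; sign (−1)^0·-1^1·+1^0 = -1.
Ram(-36465, -462) = {5, 7, 11, 13, 17, ∞}; no ℚ_5-point on the conic.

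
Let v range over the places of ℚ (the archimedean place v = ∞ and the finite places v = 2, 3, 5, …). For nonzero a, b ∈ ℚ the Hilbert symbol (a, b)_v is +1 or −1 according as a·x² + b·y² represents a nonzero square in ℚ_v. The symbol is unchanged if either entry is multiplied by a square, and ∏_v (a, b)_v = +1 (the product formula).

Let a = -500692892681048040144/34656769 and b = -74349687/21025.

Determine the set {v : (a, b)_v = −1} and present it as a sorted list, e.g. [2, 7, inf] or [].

[41, inf]

(a, b) ≡ (-629, -77367) mod (ℚ^×)²; places V = {2, 3, 5, 7, 17, 29, 31, 37, 41, ∞}.
(a,b)_2: α=4, β=0; u≡3, v≡1 (mod 8); ε(u)ε(v)=1·0, αω(v)=4·0, βω(u)=0·1; sum ≡ 0  ⇒  +1.
(a,b)_31: α=4, u≡23; β=2, v≡19 (mod 31); (23|31)=-1, (19|31)=+1; sign (−1)^0·-1^2·+1^4 = +1.
(a,b)_37: α=3, u≡8; β=1, v≡35 (mod 37); (8|37)=-1, (35|37)=-1; sign (−1)^0·-1^1·-1^3 = +1.
(a,b)_∞: sgn(-629)=−, sgn(-77367)=−, so -1.
(a,b)_5: α=0, u≡4; β=-2, v≡3 (mod 5); (4|5)=+1, (3|5)=-1; sign (−1)^0·+1^-2·-1^0 = +1.
(a,b)_29: α=-4, u≡23; β=-2, v≡24 (mod 29); (23|29)=+1, (24|29)=+1; sign (−1)^0·+1^-2·+1^-4 = +1.
(a,b)_3: α=4, u≡1; β=1, v≡2 (mod 3); (1|3)=+1, (2|3)=-1; sign (−1)^0·+1^1·-1^4 = +1.
(a,b)_7: α=-2, u≡4; β=0, v≡2 (mod 7); (4|7)=+1, (2|7)=+1; sign (−1)^0·+1^0·+1^-2 = +1.
(a,b)_41: α=2, u≡14; β=1, v≡33 (mod 41); (14|41)=-1, (33|41)=+1; sign (−1)^0·-1^1·+1^2 = -1.
(a,b)_17: α=3, u≡11; β=1, v≡10 (mod 17); (11|17)=-1, (10|17)=-1; sign (−1)^0·-1^1·-1^3 = +1.
|Ram(-629, -77367)| = 2, even; anisotropic at {41, ∞}.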